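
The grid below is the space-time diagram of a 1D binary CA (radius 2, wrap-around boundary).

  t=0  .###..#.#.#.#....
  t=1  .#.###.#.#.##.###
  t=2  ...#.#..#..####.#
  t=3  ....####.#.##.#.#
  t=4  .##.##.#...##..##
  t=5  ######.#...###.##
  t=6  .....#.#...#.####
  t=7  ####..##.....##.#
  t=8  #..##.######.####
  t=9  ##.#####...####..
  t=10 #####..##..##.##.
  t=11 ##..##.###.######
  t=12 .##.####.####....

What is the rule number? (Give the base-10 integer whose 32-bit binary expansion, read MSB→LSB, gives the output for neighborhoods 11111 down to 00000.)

1003861699

  nb #####: next=.  (t=5,i=0, bit31=0)
  nb ####.: next=.  (t=2,i=13, bit30=0)
  nb ###.#: next=#  (t=1,i=5, bit29=1)
  nb ###..: next=#  (t=0,i=3, bit28=1)
  nb ##.##: next=#  (t=1,i=13, bit27=1)
  nb ##.#.: next=.  (t=1,i=0, bit26=0)
  nb ##..#: next=#  (t=0,i=4, bit25=1)
  nb ##...: next=#  (t=6,i=0, bit24=1)
  nb #.###: next=#  (t=1,i=3, bit23=1)
  nb #.##.: next=#  (t=1,i=11, bit22=1)
  nb #.#.#: next=.  (t=0,i=8, bit21=0)
  nb #.#..: next=#  (t=0,i=12, bit20=1)
  nb #..##: next=.  (t=2,i=10, bit19=0)
  nb #..#.: next=#  (t=0,i=5, bit18=1)
  nb #...#: next=.  (t=2,i=1, bit17=0)
  nb #....: next=#  (t=0,i=14, bit16=1)
  nb .####: next=#  (t=2,i=12, bit15=1)
  nb .###.: next=.  (t=0,i=2, bit14=0)
  nb .##.#: next=#  (t=1,i=12, bit13=1)
  nb .##..: next=#  (t=4,i=12, bit12=1)
  nb .#.##: next=.  (t=1,i=2, bit11=0)
  nb .#.#.: next=#  (t=0,i=7, bit10=1)
  nb .#..#: next=#  (t=2,i=6, bit9=1)
  nb .#...: next=.  (t=0,i=13, bit8=0)
  nb ..###: next=#  (t=0,i=1, bit7=1)
  nb ..##.: next=#  (t=4,i=11, bit6=1)
  nb ..#.#: next=.  (t=0,i=6, bit5=0)
  nb ..#..: next=.  (t=2,i=8, bit4=0)
  nb ...##: next=.  (t=0,i=0, bit3=0)
  nb ...#.: next=.  (t=2,i=2, bit2=0)
  nb ....#: next=#  (t=0,i=16, bit1=1)
  nb .....: next=#  (t=0,i=15, bit0=1)
  bits 00111011110101011011011011000011 = 1003861699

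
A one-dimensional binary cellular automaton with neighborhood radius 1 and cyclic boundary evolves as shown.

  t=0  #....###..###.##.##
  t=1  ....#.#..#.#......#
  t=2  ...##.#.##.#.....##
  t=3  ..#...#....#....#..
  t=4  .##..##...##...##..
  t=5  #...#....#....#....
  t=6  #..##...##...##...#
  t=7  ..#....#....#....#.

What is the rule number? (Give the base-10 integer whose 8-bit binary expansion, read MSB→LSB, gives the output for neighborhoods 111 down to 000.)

134

  nb ###: next=#  (t=0,i=6, bit7=1)
  nb ##.: next=.  (t=0,i=0, bit6=0)
  nb #.#: next=.  (t=0,i=13, bit5=0)
  nb #..: next=.  (t=0,i=1, bit4=0)
  nb .##: next=.  (t=0,i=5, bit3=0)
  nb .#.: next=#  (t=1,i=4, bit2=1)
  nb ..#: next=#  (t=0,i=4, bit1=1)
  nb ...: next=.  (t=0,i=2, bit0=0)
  bits 10000110 = 134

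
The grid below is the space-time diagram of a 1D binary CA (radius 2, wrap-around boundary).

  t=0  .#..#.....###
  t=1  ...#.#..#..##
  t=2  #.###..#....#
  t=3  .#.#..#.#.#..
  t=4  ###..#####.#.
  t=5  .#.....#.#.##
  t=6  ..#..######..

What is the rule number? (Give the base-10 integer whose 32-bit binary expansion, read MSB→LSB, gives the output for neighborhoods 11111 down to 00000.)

2837732646

  nb #####: next=#  (t=4,i=7, bit31=1)
  nb ####.: next=.  (t=4,i=8, bit30=0)
  nb ###.#: next=#  (t=0,i=12, bit29=1)
  nb ###..: next=.  (t=2,i=4, bit28=0)
  nb ##.##: next=#  (t=2,i=1, bit27=1)
  nb ##.#.: next=.  (t=0,i=0, bit26=0)
  nb ##..#: next=.  (t=2,i=5, bit25=0)
  nb ##...: next=#  (t=1,i=0, bit24=1)
  nb #.###: next=.  (t=2,i=2, bit23=0)
  nb #.##.: next=.  (t=5,i=11, bit22=0)
  nb #.#.#: next=#  (t=3,i=8, bit21=1)
  nb #.#..: next=.  (t=0,i=1, bit20=0)
  nb #..##: next=.  (t=1,i=10, bit19=0)
  nb #..#.: next=#  (t=0,i=3, bit18=1)
  nb #...#: next=.  (t=1,i=1, bit17=0)
  nb #....: next=.  (t=0,i=6, bit16=0)
  nb .####: next=.  (t=4,i=6, bit15=0)
  nb .###.: next=#  (t=0,i=11, bit14=1)
  nb .##.#: next=.  (t=2,i=0, bit13=0)
  nb .##..: next=#  (t=1,i=12, bit12=1)
  nb .#.##: next=#  (t=4,i=12, bit11=1)
  nb .#.#.: next=#  (t=1,i=4, bit10=1)
  nb .#..#: next=.  (t=0,i=2, bit9=0)
  nb .#...: next=#  (t=0,i=5, bit8=1)
  nb ..###: next=.  (t=0,i=10, bit7=0)
  nb ..##.: next=.  (t=1,i=11, bit6=0)
  nb ..#.#: next=#  (t=1,i=3, bit5=1)
  nb ..#..: next=.  (t=0,i=4, bit4=0)
  nb ...##: next=.  (t=0,i=9, bit3=0)
  nb ...#.: next=#  (t=1,i=2, bit2=1)
  nb ....#: next=#  (t=0,i=8, bit1=1)
  nb .....: next=.  (t=0,i=7, bit0=0)
  bits 10101001001001000101110100100110 = 2837732646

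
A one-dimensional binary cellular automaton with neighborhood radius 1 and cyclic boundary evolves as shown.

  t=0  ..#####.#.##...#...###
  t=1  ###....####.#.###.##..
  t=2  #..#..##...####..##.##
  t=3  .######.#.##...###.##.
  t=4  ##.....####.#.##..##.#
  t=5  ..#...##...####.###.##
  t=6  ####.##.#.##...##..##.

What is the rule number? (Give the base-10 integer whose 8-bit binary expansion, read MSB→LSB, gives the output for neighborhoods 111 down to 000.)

62

  ### -> .   bit 7 = 0  t=0,i=3
  ##. -> .   bit 6 = 0  t=0,i=6
  #.# -> #   bit 5 = 1  t=0,i=7
  #.. -> #   bit 4 = 1  t=0,i=0
  .## -> #   bit 3 = 1  t=0,i=2
  .#. -> #   bit 2 = 1  t=0,i=8
  ..# -> #   bit 1 = 1  t=0,i=1
  ... -> .   bit 0 = 0  t=0,i=13
  bits 00111110 = 62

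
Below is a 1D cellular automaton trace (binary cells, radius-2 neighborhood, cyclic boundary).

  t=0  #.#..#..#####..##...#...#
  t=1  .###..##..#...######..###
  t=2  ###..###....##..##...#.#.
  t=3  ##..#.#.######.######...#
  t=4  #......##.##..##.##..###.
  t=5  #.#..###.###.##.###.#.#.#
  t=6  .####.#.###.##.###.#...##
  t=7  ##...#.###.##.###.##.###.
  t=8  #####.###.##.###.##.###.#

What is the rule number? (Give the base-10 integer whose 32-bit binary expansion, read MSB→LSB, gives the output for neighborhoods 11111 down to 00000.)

  ##### -> #   bit 31 = 1  t=0,i=10
  ####. -> .   bit 30 = 0  t=0,i=11
  ###.# -> .   bit 29 = 0  t=1,i=24
  ###.. -> .   bit 28 = 0  t=0,i=12
  ##.## -> #   bit 27 = 1  t=1,i=0
  ##.#. -> #   bit 26 = 1  t=0,i=1
  ##..# -> .   bit 25 = 0  t=0,i=13
  ##... -> #   bit 24 = 1  t=0,i=17
  #.### -> #   bit 23 = 1  t=1,i=1
  #.##. -> #   bit 22 = 1  t=4,i=10
  #.#.# -> .   bit 21 = 0  t=2,i=23
  #.#.. -> #   bit 20 = 1  t=0,i=2
  #..## -> #   bit 19 = 1  t=0,i=7
  #..#. -> .   bit 18 = 0  t=0,i=4
  #...# -> #   bit 17 = 1  t=0,i=18
  #.... -> #   bit 16 = 1  t=2,i=9
  .#### -> .   bit 15 = 0  t=0,i=9
  .###. -> #   bit 14 = 1  t=1,i=2
  .##.# -> .   bit 13 = 0  t=0,i=0
  .##.. -> #   bit 12 = 1  t=0,i=16
  .#.## -> #   bit 11 = 1  t=2,i=24
  .#.#. -> .   bit 10 = 0  t=2,i=22
  .#..# -> #   bit 9 = 1  t=0,i=3
  .#... -> .   bit 8 = 0  t=0,i=21
  ..### -> .   bit 7 = 0  t=0,i=8
  ..##. -> #   bit 6 = 1  t=0,i=15
  ..#.# -> .   bit 5 = 0  t=2,i=21
  ..#.. -> .   bit 4 = 0  t=0,i=5
  ...## -> #   bit 3 = 1  t=0,i=23
  ...#. -> #   bit 2 = 1  t=0,i=19
  ....# -> #   bit 1 = 1  t=2,i=10
  ..... -> .   bit 0 = 0  t=4,i=3
  bits 10001101110110110101101001001110 = 2379962958

2379962958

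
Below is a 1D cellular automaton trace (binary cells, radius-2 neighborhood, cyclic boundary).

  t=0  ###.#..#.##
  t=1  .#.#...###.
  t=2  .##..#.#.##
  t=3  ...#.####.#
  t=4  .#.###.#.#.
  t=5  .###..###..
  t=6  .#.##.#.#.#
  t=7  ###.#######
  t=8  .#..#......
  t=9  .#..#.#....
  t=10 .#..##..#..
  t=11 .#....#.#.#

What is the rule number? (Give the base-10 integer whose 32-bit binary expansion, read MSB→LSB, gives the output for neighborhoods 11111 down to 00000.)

  #####|.  b31=0 t=0,i=0
  ####.|#  b30=1 t=0,i=1
  ###.#|.  b29=0 t=0,i=2
  ###..|#  b28=1 t=1,i=9
  ##.##|.  b27=0 t=2,i=0
  ##.#.|#  b26=1 t=0,i=3
  ##..#|#  b25=1 t=1,i=10
  ##...|.  b24=0 t=5,i=9
  #.###|#  b23=1 t=0,i=9
  #.##.|.  b22=0 t=2,i=1
  #.#.#|#  b21=1 t=2,i=7
  #.#..|.  b20=0 t=0,i=4
  #..##|.  b19=0 t=5,i=5
  #..#.|.  b18=0 t=0,i=6
  #...#|#  b17=1 t=1,i=5
  #....|#  b16=1 t=8,i=6
  .####|.  b15=0 t=0,i=10
  .###.|.  b14=0 t=1,i=8
  .##.#|#  b13=1 t=2,i=10
  .##..|.  b12=0 t=2,i=2
  .#.##|#  b11=1 t=0,i=8
  .#.#.|#  b10=1 t=1,i=2
  .#..#|.  b9=0 t=0,i=5
  .#...|.  b8=0 t=1,i=4
  ..###|#  b7=1 t=1,i=7
  ..##.|.  b6=0 t=10,i=4
  ..#.#|#  b5=1 t=0,i=7
  ..#..|#  b4=1 t=8,i=1
  ...##|.  b3=0 t=1,i=6
  ...#.|.  b2=0 t=3,i=2
  ....#|.  b1=0 t=8,i=10
  .....|.  b0=0 t=8,i=7
  bits 01010110101000110010110010110000 = 1453534384

1453534384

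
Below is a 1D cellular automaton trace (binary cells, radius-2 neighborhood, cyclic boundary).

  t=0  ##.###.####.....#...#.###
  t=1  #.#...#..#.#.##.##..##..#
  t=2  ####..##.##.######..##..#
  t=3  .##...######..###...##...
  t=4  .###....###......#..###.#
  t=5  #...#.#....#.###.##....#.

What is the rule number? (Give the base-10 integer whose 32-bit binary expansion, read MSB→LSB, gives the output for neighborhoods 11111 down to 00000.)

  nb #####: next=#  (t=0,i=24, bit31=1)
  nb ####.: next=#  (t=0,i=0, bit30=1)
  nb ###.#: next=.  (t=0,i=1, bit29=0)
  nb ###..: next=.  (t=0,i=10, bit28=0)
  nb ##.##: next=#  (t=0,i=2, bit27=1)
  nb ##.#.: next=#  (t=1,i=1, bit26=1)
  nb ##..#: next=.  (t=1,i=18, bit25=0)
  nb ##...: next=#  (t=0,i=11, bit24=1)
  nb #.###: next=.  (t=0,i=3, bit23=0)
  nb #.##.: next=#  (t=1,i=13, bit22=1)
  nb #.#.#: next=.  (t=1,i=11, bit21=0)
  nb #.#..: next=#  (t=1,i=2, bit20=1)
  nb #..##: next=.  (t=1,i=19, bit19=0)
  nb #..#.: next=.  (t=1,i=8, bit18=0)
  nb #...#: next=.  (t=0,i=18, bit17=0)
  nb #....: next=.  (t=0,i=12, bit16=0)
  nb .####: next=.  (t=0,i=8, bit15=0)
  nb .###.: next=.  (t=0,i=4, bit14=0)
  nb .##.#: next=#  (t=1,i=0, bit13=1)
  nb .##..: next=#  (t=1,i=17, bit12=1)
  nb .#.##: next=#  (t=0,i=21, bit11=1)
  nb .#.#.: next=#  (t=1,i=10, bit10=1)
  nb .#..#: next=#  (t=1,i=7, bit9=1)
  nb .#...: next=#  (t=0,i=17, bit8=1)
  nb ..###: next=.  (t=2,i=24, bit7=0)
  nb ..##.: next=#  (t=1,i=20, bit6=1)
  nb ..#.#: next=#  (t=0,i=20, bit5=1)
  nb ..#..: next=#  (t=0,i=16, bit4=1)
  nb ...##: next=.  (t=3,i=0, bit3=0)
  nb ...#.: next=.  (t=0,i=15, bit2=0)
  nb ....#: next=#  (t=0,i=14, bit1=1)
  nb .....: next=#  (t=0,i=13, bit0=1)
  bits 11001101010100000011111101110011 = 3444588403

3444588403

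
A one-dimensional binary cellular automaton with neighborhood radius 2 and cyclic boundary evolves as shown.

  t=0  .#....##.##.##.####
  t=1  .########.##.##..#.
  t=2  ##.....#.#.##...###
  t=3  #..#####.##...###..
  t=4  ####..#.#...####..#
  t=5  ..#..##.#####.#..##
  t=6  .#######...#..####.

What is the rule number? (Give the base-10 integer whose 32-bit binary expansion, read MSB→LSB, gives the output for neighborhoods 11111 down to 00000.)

1212115967

  nb #####: next=.  (t=1,i=3, bit31=0)
  nb ####.: next=#  (t=0,i=17, bit30=1)
  nb ###.#: next=.  (t=0,i=18, bit29=0)
  nb ###..: next=.  (t=2,i=1, bit28=0)
  nb ##.##: next=#  (t=0,i=8, bit27=1)
  nb ##.#.: next=.  (t=0,i=0, bit26=0)
  nb ##..#: next=.  (t=1,i=15, bit25=0)
  nb ##...: next=.  (t=2,i=2, bit24=0)
  nb #.###: next=.  (t=0,i=15, bit23=0)
  nb #.##.: next=.  (t=0,i=9, bit22=0)
  nb #.#.#: next=#  (t=2,i=9, bit21=1)
  nb #.#..: next=#  (t=0,i=1, bit20=1)
  nb #..##: next=#  (t=1,i=0, bit19=1)
  nb #..#.: next=#  (t=1,i=16, bit18=1)
  nb #...#: next=#  (t=2,i=14, bit17=1)
  nb #....: next=#  (t=0,i=3, bit16=1)
  nb .####: next=.  (t=0,i=16, bit15=0)
  nb .###.: next=#  (t=3,i=15, bit14=1)
  nb .##.#: next=#  (t=0,i=7, bit13=1)
  nb .##..: next=.  (t=1,i=14, bit12=0)
  nb .#.##: next=#  (t=2,i=10, bit11=1)
  nb .#.#.: next=.  (t=2,i=8, bit10=0)
  nb .#..#: next=#  (t=1,i=18, bit9=1)
  nb .#...: next=#  (t=0,i=2, bit8=1)
  nb ..###: next=#  (t=1,i=1, bit7=1)
  nb ..##.: next=#  (t=0,i=6, bit6=1)
  nb ..#.#: next=#  (t=2,i=7, bit5=1)
  nb ..#..: next=#  (t=1,i=17, bit4=1)
  nb ...##: next=#  (t=0,i=5, bit3=1)
  nb ...#.: next=#  (t=2,i=6, bit2=1)
  nb ....#: next=#  (t=0,i=4, bit1=1)
  nb .....: next=#  (t=2,i=4, bit0=1)
  bits 01001000001111110110101111111111 = 1212115967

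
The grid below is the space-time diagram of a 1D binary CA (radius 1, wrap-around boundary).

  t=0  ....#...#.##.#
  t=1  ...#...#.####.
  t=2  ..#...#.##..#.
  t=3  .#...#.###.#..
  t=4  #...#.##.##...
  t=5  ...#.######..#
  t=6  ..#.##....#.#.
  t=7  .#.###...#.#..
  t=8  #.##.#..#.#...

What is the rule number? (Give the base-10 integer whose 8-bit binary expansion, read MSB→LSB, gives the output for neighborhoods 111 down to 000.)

  ### -> .   bit 7 = 0  t=1,i=10
  ##. -> #   bit 6 = 1  t=0,i=11
  #.# -> #   bit 5 = 1  t=0,i=9
  #.. -> .   bit 4 = 0  t=0,i=0
  .## -> #   bit 3 = 1  t=0,i=10
  .#. -> .   bit 2 = 0  t=0,i=4
  ..# -> #   bit 1 = 1  t=0,i=3
  ... -> .   bit 0 = 0  t=0,i=1
  bits 01101010 = 106

106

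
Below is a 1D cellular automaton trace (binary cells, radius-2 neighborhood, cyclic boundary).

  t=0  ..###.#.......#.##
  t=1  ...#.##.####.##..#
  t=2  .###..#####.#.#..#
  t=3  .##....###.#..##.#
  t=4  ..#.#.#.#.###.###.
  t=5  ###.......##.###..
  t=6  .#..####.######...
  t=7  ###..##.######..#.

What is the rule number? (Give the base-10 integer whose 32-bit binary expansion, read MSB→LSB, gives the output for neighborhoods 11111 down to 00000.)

  ##### -> #   bit 31 = 1  t=2,i=8
  ####. -> #   bit 30 = 1  t=1,i=10
  ###.# -> .   bit 29 = 0  t=0,i=4
  ###.. -> .   bit 28 = 0  t=2,i=3
  ##.## -> #   bit 27 = 1  t=1,i=7
  ##.#. -> #   bit 26 = 1  t=0,i=5
  ##..# -> .   bit 25 = 0  t=0,i=0
  ##... -> .   bit 24 = 0  t=3,i=3
  #.### -> #   bit 23 = 1  t=1,i=8
  #.##. -> .   bit 22 = 0  t=0,i=16
  #.#.# -> .   bit 21 = 0  t=2,i=12
  #.#.. -> #   bit 20 = 1  t=0,i=6
  #..## -> .   bit 19 = 0  t=0,i=1
  #..#. -> .   bit 18 = 0  t=1,i=16
  #...# -> #   bit 17 = 1  t=1,i=1
  #.... -> #   bit 16 = 1  t=0,i=8
  .#### -> #   bit 15 = 1  t=1,i=9
  .###. -> #   bit 14 = 1  t=0,i=3
  .##.# -> #   bit 13 = 1  t=1,i=6
  .##.. -> #   bit 12 = 1  t=0,i=17
  .#.## -> .   bit 11 = 0  t=0,i=15
  .#.#. -> .   bit 10 = 0  t=2,i=13
  .#..# -> #   bit 9 = 1  t=2,i=15
  .#... -> .   bit 8 = 0  t=0,i=7
  ..### -> .   bit 7 = 0  t=0,i=2
  ..##. -> #   bit 6 = 1  t=3,i=14
  ..#.# -> #   bit 5 = 1  t=0,i=14
  ..#.. -> #   bit 4 = 1  t=1,i=17
  ...## -> #   bit 3 = 1  t=3,i=6
  ...#. -> #   bit 2 = 1  t=0,i=13
  ....# -> .   bit 1 = 0  t=0,i=12
  ..... -> #   bit 0 = 1  t=0,i=9
  bits 11001100100100111111001001111101 = 3432247933

3432247933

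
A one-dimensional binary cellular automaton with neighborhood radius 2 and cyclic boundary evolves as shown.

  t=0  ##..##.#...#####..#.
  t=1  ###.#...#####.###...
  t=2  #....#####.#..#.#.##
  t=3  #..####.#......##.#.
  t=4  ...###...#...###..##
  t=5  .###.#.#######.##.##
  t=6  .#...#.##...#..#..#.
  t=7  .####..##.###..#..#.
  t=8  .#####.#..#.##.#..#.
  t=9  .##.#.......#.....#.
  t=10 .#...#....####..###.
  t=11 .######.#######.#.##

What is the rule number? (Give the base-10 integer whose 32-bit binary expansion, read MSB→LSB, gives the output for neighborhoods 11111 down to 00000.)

  ##### -> .   bit 31 = 0  t=0,i=13
  ####. -> #   bit 30 = 1  t=0,i=14
  ###.# -> .   bit 29 = 0  t=1,i=2
  ###.. -> #   bit 28 = 1  t=0,i=15
  ##.## -> .   bit 27 = 0  t=1,i=13
  ##.#. -> .   bit 26 = 0  t=0,i=6
  ##..# -> #   bit 25 = 1  t=0,i=2
  ##... -> .   bit 24 = 0  t=1,i=17
  #.### -> #   bit 23 = 1  t=1,i=14
  #.##. -> #   bit 22 = 1  t=0,i=0
  #.#.# -> #   bit 21 = 1  t=2,i=16
  #.#.. -> .   bit 20 = 0  t=0,i=7
  #..## -> .   bit 19 = 0  t=0,i=3
  #..#. -> .   bit 18 = 0  t=0,i=17
  #...# -> #   bit 17 = 1  t=0,i=9
  #.... -> .   bit 16 = 0  t=2,i=2
  .#### -> #   bit 15 = 1  t=0,i=12
  .###. -> .   bit 14 = 0  t=1,i=1
  .##.# -> .   bit 13 = 0  t=0,i=5
  .##.. -> #   bit 12 = 1  t=0,i=1
  .#.## -> .   bit 11 = 0  t=0,i=19
  .#.#. -> #   bit 10 = 1  t=2,i=15
  .#..# -> .   bit 9 = 0  t=2,i=12
  .#... -> #   bit 8 = 1  t=0,i=8
  ..### -> #   bit 7 = 1  t=0,i=11
  ..##. -> #   bit 6 = 1  t=0,i=4
  ..#.# -> .   bit 5 = 0  t=0,i=18
  ..#.. -> #   bit 4 = 1  t=4,i=9
  ...## -> #   bit 3 = 1  t=0,i=10
  ...#. -> #   bit 2 = 1  t=4,i=8
  ....# -> #   bit 1 = 1  t=2,i=3
  ..... -> .   bit 0 = 0  t=3,i=11
  bits 01010010111000101001010111011110 = 1390581214

1390581214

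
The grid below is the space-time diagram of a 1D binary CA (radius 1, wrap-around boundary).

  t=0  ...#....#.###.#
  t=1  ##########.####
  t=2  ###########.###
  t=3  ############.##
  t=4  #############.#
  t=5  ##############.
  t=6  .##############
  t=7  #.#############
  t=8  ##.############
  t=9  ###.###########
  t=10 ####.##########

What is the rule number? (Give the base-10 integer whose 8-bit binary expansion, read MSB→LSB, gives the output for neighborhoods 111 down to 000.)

  ### -> #   bit 7 = 1  t=0,i=11
  ##. -> #   bit 6 = 1  t=0,i=12
  #.# -> #   bit 5 = 1  t=0,i=9
  #.. -> #   bit 4 = 1  t=0,i=0
  .## -> .   bit 3 = 0  t=0,i=10
  .#. -> #   bit 2 = 1  t=0,i=3
  ..# -> #   bit 1 = 1  t=0,i=2
  ... -> #   bit 0 = 1  t=0,i=1
  bits 11110111 = 247

247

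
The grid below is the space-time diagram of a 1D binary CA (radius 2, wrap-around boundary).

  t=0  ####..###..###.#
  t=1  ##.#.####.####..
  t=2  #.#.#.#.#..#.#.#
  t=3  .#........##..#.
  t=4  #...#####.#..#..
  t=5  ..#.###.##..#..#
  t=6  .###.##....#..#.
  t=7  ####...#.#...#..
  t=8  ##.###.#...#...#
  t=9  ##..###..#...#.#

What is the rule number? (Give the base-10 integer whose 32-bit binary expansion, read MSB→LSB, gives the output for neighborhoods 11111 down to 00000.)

3037645027

  ##### -> #   bit 31 = 1  t=0,i=1
  ####. -> .   bit 30 = 0  t=0,i=2
  ###.# -> #   bit 29 = 1  t=0,i=13
  ###.. -> #   bit 28 = 1  t=0,i=3
  ##.## -> .   bit 27 = 0  t=0,i=14
  ##.#. -> #   bit 26 = 1  t=1,i=2
  ##..# -> .   bit 25 = 0  t=0,i=4
  ##... -> #   bit 24 = 1  t=6,i=7
  #.### -> .   bit 23 = 0  t=0,i=15
  #.##. -> .   bit 22 = 0  t=2,i=15
  #.#.# -> .   bit 21 = 0  t=1,i=3
  #.#.. -> .   bit 20 = 0  t=2,i=8
  #..## -> #   bit 19 = 1  t=0,i=5
  #..#. -> #   bit 18 = 1  t=2,i=10
  #...# -> #   bit 17 = 1  t=4,i=2
  #.... -> .   bit 16 = 0  t=3,i=3
  .#### -> #   bit 15 = 1  t=0,i=0
  .###. -> #   bit 14 = 1  t=0,i=7
  .##.# -> .   bit 13 = 0  t=1,i=1
  .##.. -> .   bit 12 = 0  t=3,i=11
  .#.## -> #   bit 11 = 1  t=1,i=4
  .#.#. -> .   bit 10 = 0  t=2,i=3
  .#..# -> .   bit 9 = 0  t=2,i=9
  .#... -> .   bit 8 = 0  t=3,i=2
  ..### -> #   bit 7 = 1  t=0,i=6
  ..##. -> #   bit 6 = 1  t=1,i=0
  ..#.# -> #   bit 5 = 1  t=2,i=11
  ..#.. -> .   bit 4 = 0  t=3,i=1
  ...## -> .   bit 3 = 0  t=3,i=9
  ...#. -> .   bit 2 = 0  t=6,i=10
  ....# -> #   bit 1 = 1  t=3,i=8
  ..... -> #   bit 0 = 1  t=3,i=4
  bits 10110101000011101100100011100011 = 3037645027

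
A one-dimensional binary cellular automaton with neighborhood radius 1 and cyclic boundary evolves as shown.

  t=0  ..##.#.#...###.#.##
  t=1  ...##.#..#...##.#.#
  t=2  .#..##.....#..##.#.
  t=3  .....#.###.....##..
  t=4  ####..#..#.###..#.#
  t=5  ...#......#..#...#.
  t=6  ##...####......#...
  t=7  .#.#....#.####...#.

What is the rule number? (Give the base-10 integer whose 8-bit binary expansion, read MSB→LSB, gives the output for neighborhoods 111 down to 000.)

  nb ###: next=.  (t=0,i=12, bit7=0)
  nb ##.: next=#  (t=0,i=3, bit6=1)
  nb #.#: next=#  (t=0,i=4, bit5=1)
  nb #..: next=.  (t=0,i=0, bit4=0)
  nb .##: next=.  (t=0,i=2, bit3=0)
  nb .#.: next=.  (t=0,i=5, bit2=0)
  nb ..#: next=.  (t=0,i=1, bit1=0)
  nb ...: next=#  (t=0,i=9, bit0=1)
  bits 01100001 = 97

97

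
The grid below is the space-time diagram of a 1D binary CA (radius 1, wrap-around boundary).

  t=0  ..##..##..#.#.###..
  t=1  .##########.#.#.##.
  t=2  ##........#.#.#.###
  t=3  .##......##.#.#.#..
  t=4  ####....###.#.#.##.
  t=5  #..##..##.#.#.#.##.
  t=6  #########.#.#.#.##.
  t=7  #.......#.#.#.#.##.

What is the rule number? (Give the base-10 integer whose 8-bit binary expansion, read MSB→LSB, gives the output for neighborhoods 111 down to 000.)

94

  ### -> .   bit 7 = 0  t=0,i=15
  ##. -> #   bit 6 = 1  t=0,i=3
  #.# -> .   bit 5 = 0  t=0,i=11
  #.. -> #   bit 4 = 1  t=0,i=4
  .## -> #   bit 3 = 1  t=0,i=2
  .#. -> #   bit 2 = 1  t=0,i=10
  ..# -> #   bit 1 = 1  t=0,i=1
  ... -> .   bit 0 = 0  t=0,i=0
  bits 01011110 = 94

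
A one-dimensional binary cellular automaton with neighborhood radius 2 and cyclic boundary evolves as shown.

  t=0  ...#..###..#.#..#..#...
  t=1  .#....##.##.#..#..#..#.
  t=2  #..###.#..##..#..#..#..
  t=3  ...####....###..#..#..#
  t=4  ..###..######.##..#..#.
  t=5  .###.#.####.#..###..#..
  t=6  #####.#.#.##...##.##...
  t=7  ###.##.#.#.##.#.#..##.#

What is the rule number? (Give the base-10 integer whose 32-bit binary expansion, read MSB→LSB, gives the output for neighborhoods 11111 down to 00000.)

2802187402

  ##### -> #   bit 31 = 1  t=4,i=9
  ####. -> .   bit 30 = 0  t=3,i=5
  ###.# -> #   bit 29 = 1  t=2,i=5
  ###.. -> .   bit 28 = 0  t=0,i=8
  ##.## -> .   bit 27 = 0  t=1,i=8
  ##.#. -> #   bit 26 = 1  t=1,i=11
  ##..# -> #   bit 25 = 1  t=0,i=9
  ##... -> #   bit 24 = 1  t=3,i=7
  #.### -> .   bit 23 = 0  t=5,i=7
  #.##. -> .   bit 22 = 0  t=1,i=9
  #.#.# -> .   bit 21 = 0  t=5,i=5
  #.#.. -> .   bit 20 = 0  t=0,i=13
  #..## -> .   bit 19 = 0  t=0,i=5
  #..#. -> #   bit 18 = 1  t=0,i=10
  #...# -> .   bit 17 = 0  t=3,i=1
  #.... -> #   bit 16 = 1  t=0,i=21
  .#### -> #   bit 15 = 1  t=3,i=4
  .###. -> #   bit 14 = 1  t=0,i=7
  .##.# -> #   bit 13 = 1  t=1,i=7
  .##.. -> #   bit 12 = 1  t=2,i=11
  .#.## -> #   bit 11 = 1  t=5,i=6
  .#.#. -> #   bit 10 = 1  t=0,i=12
  .#..# -> .   bit 9 = 0  t=0,i=4
  .#... -> .   bit 8 = 0  t=0,i=20
  ..### -> #   bit 7 = 1  t=0,i=6
  ..##. -> .   bit 6 = 0  t=1,i=6
  ..#.# -> .   bit 5 = 0  t=0,i=11
  ..#.. -> .   bit 4 = 0  t=0,i=3
  ...## -> #   bit 3 = 1  t=1,i=5
  ...#. -> .   bit 2 = 0  t=0,i=2
  ....# -> #   bit 1 = 1  t=0,i=1
  ..... -> .   bit 0 = 0  t=0,i=0
  bits 10100111000001011111110010001010 = 2802187402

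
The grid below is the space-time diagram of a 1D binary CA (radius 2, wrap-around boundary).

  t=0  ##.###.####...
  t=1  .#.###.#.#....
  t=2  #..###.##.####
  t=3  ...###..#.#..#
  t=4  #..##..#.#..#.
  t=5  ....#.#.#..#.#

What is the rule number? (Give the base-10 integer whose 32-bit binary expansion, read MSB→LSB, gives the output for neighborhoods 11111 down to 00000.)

1621456263

  [31] ##### => .  t=2,i=12
  [30] ####. => #  t=0,i=9
  [29] ###.# => #  t=0,i=5
  [28] ###.. => .  t=0,i=10
  [27] ##.## => .  t=0,i=2
  [26] ##.#. => .  t=1,i=6
  [25] ##..# => .  t=2,i=1
  [24] ##... => .  t=0,i=11
  [23] #.### => #  t=0,i=3
  [22] #.##. => .  t=2,i=7
  [21] #.#.# => #  t=1,i=7
  [20] #.#.. => .  t=1,i=9
  [19] #..## => .  t=2,i=2
  [18] #..#. => #  t=3,i=7
  [17] #...# => .  t=0,i=12
  [16] #.... => #  t=1,i=11
  [15] .#### => .  t=0,i=8
  [14] .###. => #  t=0,i=4
  [13] .##.# => #  t=0,i=1
  [12] .##.. => #  t=4,i=4
  [11] .#.## => .  t=1,i=2
  [10] .#.#. => #  t=1,i=8
  [9] .#..# => .  t=3,i=11
  [8] .#... => #  t=1,i=10
  [7] ..### => #  t=2,i=3
  [6] ..##. => .  t=0,i=0
  [5] ..#.# => .  t=1,i=1
  [4] ..#.. => .  t=3,i=13
  [3] ...## => .  t=0,i=13
  [2] ...#. => #  t=1,i=0
  [1] ....# => #  t=1,i=13
  [0] ..... => #  t=1,i=12
  bits 01100000101001010111010110000111 = 1621456263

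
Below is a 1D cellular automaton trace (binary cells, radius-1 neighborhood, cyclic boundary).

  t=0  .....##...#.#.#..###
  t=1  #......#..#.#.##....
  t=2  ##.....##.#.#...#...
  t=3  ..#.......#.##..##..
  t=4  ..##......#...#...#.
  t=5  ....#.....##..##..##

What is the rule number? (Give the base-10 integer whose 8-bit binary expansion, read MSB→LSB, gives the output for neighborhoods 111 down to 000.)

  [7] ### => .  t=0,i=18
  [6] ##. => .  t=0,i=6
  [5] #.# => .  t=0,i=11
  [4] #.. => #  t=0,i=0
  [3] .## => .  t=0,i=5
  [2] .#. => #  t=0,i=10
  [1] ..# => .  t=0,i=4
  [0] ... => .  t=0,i=1
  bits 00010100 = 20

20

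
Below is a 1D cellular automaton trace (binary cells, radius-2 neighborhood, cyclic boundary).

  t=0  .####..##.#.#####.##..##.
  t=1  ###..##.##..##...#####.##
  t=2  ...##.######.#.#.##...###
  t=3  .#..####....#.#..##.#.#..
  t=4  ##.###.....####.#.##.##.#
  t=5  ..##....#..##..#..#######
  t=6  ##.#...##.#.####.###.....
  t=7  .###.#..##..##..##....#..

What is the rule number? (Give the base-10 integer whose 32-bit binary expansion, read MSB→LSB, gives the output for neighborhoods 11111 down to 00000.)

  #####|.  b31=0 t=0,i=14
  ####.|.  b30=0 t=0,i=3
  ###.#|.  b29=0 t=0,i=16
  ###..|.  b28=0 t=0,i=4
  ##.##|#  b27=1 t=0,i=17
  ##.#.|#  b26=1 t=0,i=9
  ##..#|#  b25=1 t=0,i=5
  ##...|.  b24=0 t=1,i=14
  #.###|#  b23=1 t=0,i=12
  #.##.|#  b22=1 t=0,i=18
  #.#.#|.  b21=0 t=0,i=10
  #.#..|#  b20=1 t=3,i=14
  #..##|#  b19=1 t=0,i=0
  #..#.|#  b18=1 t=5,i=14
  #...#|#  b17=1 t=1,i=15
  #....|.  b16=0 t=3,i=9
  .####|#  b15=1 t=0,i=2
  .###.|.  b14=0 t=2,i=23
  .##.#|#  b13=1 t=0,i=8
  .##..|#  b12=1 t=0,i=19
  .#.##|.  b11=0 t=0,i=11
  .#.#.|#  b10=1 t=2,i=14
  .#..#|.  b9=0 t=3,i=2
  .#...|.  b8=0 t=3,i=23
  ..###|#  b7=1 t=0,i=1
  ..##.|.  b6=0 t=0,i=7
  ..#.#|#  b5=1 t=3,i=12
  ..#..|#  b4=1 t=3,i=1
  ...##|.  b3=0 t=1,i=16
  ...#.|#  b2=1 t=3,i=0
  ....#|.  b1=0 t=3,i=10
  .....|#  b0=1 t=4,i=8
  bits 00001110110111101011010010110101 = 249476277

249476277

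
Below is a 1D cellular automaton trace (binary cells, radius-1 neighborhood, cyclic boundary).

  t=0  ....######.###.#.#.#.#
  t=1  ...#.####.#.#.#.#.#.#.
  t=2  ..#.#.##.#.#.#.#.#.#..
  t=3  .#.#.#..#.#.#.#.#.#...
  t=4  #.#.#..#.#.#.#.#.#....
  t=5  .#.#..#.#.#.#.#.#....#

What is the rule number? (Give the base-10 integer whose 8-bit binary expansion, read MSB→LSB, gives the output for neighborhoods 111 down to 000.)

162

  [7] ### => #  t=0,i=5
  [6] ##. => .  t=0,i=9
  [5] #.# => #  t=0,i=10
  [4] #.. => .  t=0,i=0
  [3] .## => .  t=0,i=4
  [2] .#. => .  t=0,i=15
  [1] ..# => #  t=0,i=3
  [0] ... => .  t=0,i=1
  bits 10100010 = 162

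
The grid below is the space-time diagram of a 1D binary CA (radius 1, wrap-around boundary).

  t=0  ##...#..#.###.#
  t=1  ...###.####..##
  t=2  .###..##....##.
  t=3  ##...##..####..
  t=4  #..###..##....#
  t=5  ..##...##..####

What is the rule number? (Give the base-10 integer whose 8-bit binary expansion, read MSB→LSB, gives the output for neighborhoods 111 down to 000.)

  ### -> .   bit 7 = 0  t=0,i=0
  ##. -> .   bit 6 = 0  t=0,i=1
  #.# -> #   bit 5 = 1  t=0,i=9
  #.. -> .   bit 4 = 0  t=0,i=2
  .## -> #   bit 3 = 1  t=0,i=10
  .#. -> #   bit 2 = 1  t=0,i=5
  ..# -> #   bit 1 = 1  t=0,i=4
  ... -> #   bit 0 = 1  t=0,i=3
  bits 00101111 = 47

47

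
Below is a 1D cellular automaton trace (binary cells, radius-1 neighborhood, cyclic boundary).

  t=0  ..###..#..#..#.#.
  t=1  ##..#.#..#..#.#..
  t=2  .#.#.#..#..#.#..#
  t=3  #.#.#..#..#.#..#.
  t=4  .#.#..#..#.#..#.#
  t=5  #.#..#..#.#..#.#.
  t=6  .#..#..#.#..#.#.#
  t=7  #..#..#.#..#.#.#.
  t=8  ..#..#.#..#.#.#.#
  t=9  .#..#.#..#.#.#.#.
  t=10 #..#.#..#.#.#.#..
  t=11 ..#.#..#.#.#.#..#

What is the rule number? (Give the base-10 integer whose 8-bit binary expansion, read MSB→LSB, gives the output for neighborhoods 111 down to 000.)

  [7] ### => .  t=0,i=3
  [6] ##. => #  t=0,i=4
  [5] #.# => #  t=0,i=14
  [4] #.. => .  t=0,i=5
  [3] .## => .  t=0,i=2
  [2] .#. => .  t=0,i=7
  [1] ..# => #  t=0,i=1
  [0] ... => #  t=0,i=0
  bits 01100011 = 99

99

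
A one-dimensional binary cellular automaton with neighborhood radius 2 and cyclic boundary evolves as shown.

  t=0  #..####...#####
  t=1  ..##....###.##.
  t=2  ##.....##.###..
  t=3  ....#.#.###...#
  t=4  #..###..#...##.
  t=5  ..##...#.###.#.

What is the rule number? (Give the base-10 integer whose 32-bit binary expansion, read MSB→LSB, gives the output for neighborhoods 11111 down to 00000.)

2832082349

  nb #####: next=#  (t=0,i=12, bit31=1)
  nb ####.: next=.  (t=0,i=5, bit30=0)
  nb ###.#: next=#  (t=1,i=10, bit29=1)
  nb ###..: next=.  (t=0,i=0, bit28=0)
  nb ##.##: next=#  (t=1,i=11, bit27=1)
  nb ##.#.: next=.  (t=4,i=14, bit26=0)
  nb ##..#: next=.  (t=0,i=1, bit25=0)
  nb ##...: next=.  (t=0,i=7, bit24=0)
  nb #.###: next=#  (t=2,i=10, bit23=1)
  nb #.##.: next=#  (t=1,i=12, bit22=1)
  nb #.#.#: next=.  (t=3,i=6, bit21=0)
  nb #.#..: next=.  (t=4,i=0, bit20=0)
  nb #..##: next=#  (t=0,i=2, bit19=1)
  nb #..#.: next=#  (t=4,i=7, bit18=1)
  nb #...#: next=#  (t=0,i=8, bit17=1)
  nb #....: next=.  (t=1,i=5, bit16=0)
  nb .####: next=.  (t=0,i=4, bit15=0)
  nb .###.: next=.  (t=1,i=9, bit14=0)
  nb .##.#: next=#  (t=2,i=8, bit13=1)
  nb .##..: next=.  (t=1,i=3, bit12=0)
  nb .#.##: next=.  (t=3,i=7, bit11=0)
  nb .#.#.: next=#  (t=3,i=5, bit10=1)
  nb .#..#: next=.  (t=4,i=1, bit9=0)
  nb .#...: next=#  (t=3,i=0, bit8=1)
  nb ..###: next=#  (t=0,i=3, bit7=1)
  nb ..##.: next=.  (t=1,i=2, bit6=0)
  nb ..#.#: next=#  (t=3,i=4, bit5=1)
  nb ..#..: next=.  (t=3,i=14, bit4=0)
  nb ...##: next=#  (t=0,i=9, bit3=1)
  nb ...#.: next=#  (t=3,i=3, bit2=1)
  nb ....#: next=.  (t=1,i=6, bit1=0)
  nb .....: next=#  (t=2,i=4, bit0=1)
  bits 10101000110011100010010110101101 = 2832082349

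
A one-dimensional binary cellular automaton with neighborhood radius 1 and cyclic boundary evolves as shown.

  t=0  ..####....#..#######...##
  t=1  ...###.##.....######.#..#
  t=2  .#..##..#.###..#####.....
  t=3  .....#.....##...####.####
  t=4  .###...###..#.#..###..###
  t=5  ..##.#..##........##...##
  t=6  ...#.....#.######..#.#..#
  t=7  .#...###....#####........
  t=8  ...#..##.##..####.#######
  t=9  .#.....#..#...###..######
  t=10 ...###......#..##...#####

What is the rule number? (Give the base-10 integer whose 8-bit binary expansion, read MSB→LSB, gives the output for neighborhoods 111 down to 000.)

193

  nb ###: next=#  (t=0,i=3, bit7=1)
  nb ##.: next=#  (t=0,i=5, bit6=1)
  nb #.#: next=.  (t=1,i=6, bit5=0)
  nb #..: next=.  (t=0,i=0, bit4=0)
  nb .##: next=.  (t=0,i=2, bit3=0)
  nb .#.: next=.  (t=0,i=10, bit2=0)
  nb ..#: next=.  (t=0,i=1, bit1=0)
  nb ...: next=#  (t=0,i=7, bit0=1)
  bits 11000001 = 193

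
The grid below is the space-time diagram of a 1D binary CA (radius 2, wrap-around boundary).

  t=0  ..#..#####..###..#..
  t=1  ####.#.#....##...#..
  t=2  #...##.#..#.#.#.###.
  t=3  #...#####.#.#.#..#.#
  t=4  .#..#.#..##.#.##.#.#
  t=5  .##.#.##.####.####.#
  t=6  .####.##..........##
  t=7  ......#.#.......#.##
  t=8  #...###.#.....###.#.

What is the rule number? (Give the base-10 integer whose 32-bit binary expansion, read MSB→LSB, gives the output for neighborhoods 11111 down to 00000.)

2238735094

  ##### -> #   bit 31 = 1  t=0,i=7
  ####. -> .   bit 30 = 0  t=0,i=8
  ###.# -> .   bit 29 = 0  t=1,i=3
  ###.. -> .   bit 28 = 0  t=0,i=9
  ##.## -> .   bit 27 = 0  t=5,i=8
  ##.#. -> #   bit 26 = 1  t=1,i=4
  ##..# -> .   bit 25 = 0  t=0,i=10
  ##... -> #   bit 24 = 1  t=1,i=14
  #.### -> .   bit 23 = 0  t=2,i=16
  #.##. -> #   bit 22 = 1  t=3,i=19
  #.#.# -> #   bit 21 = 1  t=1,i=5
  #.#.. -> #   bit 20 = 1  t=1,i=7
  #..## -> .   bit 19 = 0  t=0,i=4
  #..#. -> .   bit 18 = 0  t=0,i=16
  #...# -> .   bit 17 = 0  t=1,i=15
  #.... -> .   bit 16 = 0  t=0,i=19
  .#### -> .   bit 15 = 0  t=0,i=6
  .###. -> #   bit 14 = 1  t=0,i=13
  .##.# -> #   bit 13 = 1  t=2,i=5
  .##.. -> .   bit 12 = 0  t=1,i=13
  .#.## -> .   bit 11 = 0  t=2,i=15
  .#.#. -> .   bit 10 = 0  t=1,i=6
  .#..# -> #   bit 9 = 1  t=0,i=3
  .#... -> .   bit 8 = 0  t=0,i=18
  ..### -> #   bit 7 = 1  t=0,i=5
  ..##. -> #   bit 6 = 1  t=1,i=12
  ..#.# -> #   bit 5 = 1  t=2,i=10
  ..#.. -> #   bit 4 = 1  t=0,i=2
  ...## -> .   bit 3 = 0  t=1,i=11
  ...#. -> #   bit 2 = 1  t=0,i=1
  ....# -> #   bit 1 = 1  t=0,i=0
  ..... -> .   bit 0 = 0  t=6,i=10
  bits 10000101011100000110001011110110 = 2238735094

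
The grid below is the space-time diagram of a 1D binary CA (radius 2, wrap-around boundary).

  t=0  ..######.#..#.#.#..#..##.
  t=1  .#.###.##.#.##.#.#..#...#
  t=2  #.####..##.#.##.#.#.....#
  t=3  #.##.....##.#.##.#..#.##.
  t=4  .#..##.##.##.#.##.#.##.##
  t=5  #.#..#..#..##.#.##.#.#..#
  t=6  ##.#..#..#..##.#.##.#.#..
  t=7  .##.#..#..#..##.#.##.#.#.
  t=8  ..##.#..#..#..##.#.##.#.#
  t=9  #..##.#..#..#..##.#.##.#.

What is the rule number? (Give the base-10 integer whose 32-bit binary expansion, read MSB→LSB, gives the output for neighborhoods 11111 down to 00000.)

2776755754

  nb #####: next=#  (t=0,i=4, bit31=1)
  nb ####.: next=.  (t=0,i=6, bit30=0)
  nb ###.#: next=#  (t=0,i=7, bit29=1)
  nb ###..: next=.  (t=2,i=5, bit28=0)
  nb ##.##: next=.  (t=1,i=6, bit27=0)
  nb ##.#.: next=#  (t=0,i=8, bit26=1)
  nb ##..#: next=.  (t=2,i=6, bit25=0)
  nb ##...: next=#  (t=0,i=24, bit24=1)
  nb #.###: next=#  (t=1,i=3, bit23=1)
  nb #.##.: next=.  (t=1,i=7, bit22=0)
  nb #.#.#: next=.  (t=0,i=14, bit21=0)
  nb #.#..: next=.  (t=0,i=9, bit20=0)
  nb #..##: next=.  (t=0,i=21, bit19=0)
  nb #..#.: next=.  (t=0,i=11, bit18=0)
  nb #...#: next=.  (t=0,i=0, bit17=0)
  nb #....: next=#  (t=2,i=20, bit16=1)
  nb .####: next=#  (t=0,i=3, bit15=1)
  nb .###.: next=#  (t=1,i=4, bit14=1)
  nb .##.#: next=#  (t=1,i=8, bit13=1)
  nb .##..: next=.  (t=0,i=23, bit12=0)
  nb .#.##: next=#  (t=1,i=2, bit11=1)
  nb .#.#.: next=#  (t=0,i=13, bit10=1)
  nb .#..#: next=#  (t=0,i=10, bit9=1)
  nb .#...: next=.  (t=1,i=21, bit8=0)
  nb ..###: next=.  (t=0,i=2, bit7=0)
  nb ..##.: next=.  (t=0,i=22, bit6=0)
  nb ..#.#: next=#  (t=0,i=12, bit5=1)
  nb ..#..: next=.  (t=0,i=19, bit4=0)
  nb ...##: next=#  (t=0,i=1, bit3=1)
  nb ...#.: next=.  (t=1,i=23, bit2=0)
  nb ....#: next=#  (t=2,i=22, bit1=1)
  nb .....: next=.  (t=2,i=21, bit0=0)
  bits 10100101100000011110111000101010 = 2776755754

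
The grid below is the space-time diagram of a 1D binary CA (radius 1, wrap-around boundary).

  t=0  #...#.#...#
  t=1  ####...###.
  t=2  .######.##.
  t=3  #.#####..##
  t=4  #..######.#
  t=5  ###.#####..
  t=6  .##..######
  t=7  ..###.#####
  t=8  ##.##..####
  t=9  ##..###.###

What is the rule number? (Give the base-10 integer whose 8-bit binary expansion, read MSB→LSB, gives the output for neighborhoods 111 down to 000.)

211

  nb ###: next=#  (t=1,i=1, bit7=1)
  nb ##.: next=#  (t=0,i=0, bit6=1)
  nb #.#: next=.  (t=0,i=5, bit5=0)
  nb #..: next=#  (t=0,i=1, bit4=1)
  nb .##: next=.  (t=0,i=10, bit3=0)
  nb .#.: next=.  (t=0,i=4, bit2=0)
  nb ..#: next=#  (t=0,i=3, bit1=1)
  nb ...: next=#  (t=0,i=2, bit0=1)
  bits 11010011 = 211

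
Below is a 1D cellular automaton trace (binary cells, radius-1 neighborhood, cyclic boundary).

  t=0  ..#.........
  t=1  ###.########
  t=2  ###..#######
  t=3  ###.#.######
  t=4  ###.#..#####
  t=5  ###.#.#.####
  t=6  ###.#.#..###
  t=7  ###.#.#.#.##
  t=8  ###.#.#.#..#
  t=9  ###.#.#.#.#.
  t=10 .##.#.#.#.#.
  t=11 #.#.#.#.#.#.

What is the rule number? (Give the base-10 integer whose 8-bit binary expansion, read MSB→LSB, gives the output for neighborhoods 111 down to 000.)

  [7] ### => #  t=1,i=0
  [6] ##. => #  t=1,i=2
  [5] #.# => .  t=1,i=3
  [4] #.. => .  t=0,i=3
  [3] .## => .  t=1,i=4
  [2] .#. => #  t=0,i=2
  [1] ..# => #  t=0,i=1
  [0] ... => #  t=0,i=0
  bits 11000111 = 199

199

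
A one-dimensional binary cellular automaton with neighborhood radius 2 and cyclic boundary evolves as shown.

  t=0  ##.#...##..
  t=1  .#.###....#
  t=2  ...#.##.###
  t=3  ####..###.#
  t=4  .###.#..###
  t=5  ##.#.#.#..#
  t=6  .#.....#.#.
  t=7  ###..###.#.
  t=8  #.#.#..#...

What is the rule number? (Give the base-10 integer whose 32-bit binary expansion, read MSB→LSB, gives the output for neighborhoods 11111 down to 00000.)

  ##### -> #   bit 31 = 1  t=3,i=1
  ####. -> #   bit 30 = 1  t=3,i=2
  ###.# -> #   bit 29 = 1  t=3,i=8
  ###.. -> #   bit 28 = 1  t=1,i=5
  ##.## -> #   bit 27 = 1  t=2,i=7
  ##.#. -> .   bit 26 = 0  t=0,i=2
  ##..# -> .   bit 25 = 0  t=0,i=9
  ##... -> #   bit 24 = 1  t=1,i=6
  #.### -> #   bit 23 = 1  t=1,i=3
  #.##. -> .   bit 22 = 0  t=2,i=5
  #.#.# -> .   bit 21 = 0  t=1,i=1
  #.#.. -> #   bit 20 = 1  t=0,i=3
  #..## -> #   bit 19 = 1  t=0,i=10
  #..#. -> #   bit 18 = 1  t=6,i=0
  #...# -> #   bit 17 = 1  t=0,i=5
  #.... -> .   bit 16 = 0  t=1,i=7
  .#### -> .   bit 15 = 0  t=3,i=0
  .###. -> .   bit 14 = 0  t=1,i=4
  .##.# -> #   bit 13 = 1  t=0,i=1
  .##.. -> .   bit 12 = 0  t=0,i=8
  .#.## -> .   bit 11 = 0  t=1,i=2
  .#.#. -> .   bit 10 = 0  t=1,i=0
  .#..# -> .   bit 9 = 0  t=4,i=6
  .#... -> #   bit 8 = 1  t=0,i=4
  ..### -> .   bit 7 = 0  t=3,i=6
  ..##. -> .   bit 6 = 0  t=0,i=0
  ..#.# -> #   bit 5 = 1  t=1,i=10
  ..#.. -> #   bit 4 = 1  t=6,i=1
  ...## -> .   bit 3 = 0  t=0,i=6
  ...#. -> #   bit 2 = 1  t=1,i=9
  ....# -> #   bit 1 = 1  t=1,i=8
  ..... -> .   bit 0 = 0  t=6,i=4
  bits 11111001100111100010000100110110 = 4187889974

4187889974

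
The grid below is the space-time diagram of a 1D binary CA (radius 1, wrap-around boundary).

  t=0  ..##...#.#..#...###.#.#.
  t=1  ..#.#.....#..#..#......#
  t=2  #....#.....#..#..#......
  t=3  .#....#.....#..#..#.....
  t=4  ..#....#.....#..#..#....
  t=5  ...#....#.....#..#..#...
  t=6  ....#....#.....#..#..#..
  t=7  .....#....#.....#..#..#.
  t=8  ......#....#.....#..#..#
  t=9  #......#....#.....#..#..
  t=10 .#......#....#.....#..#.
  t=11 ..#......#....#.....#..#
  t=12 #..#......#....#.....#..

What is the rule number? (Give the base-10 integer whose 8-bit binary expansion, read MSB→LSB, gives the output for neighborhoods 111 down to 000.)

  [7] ### => .  t=0,i=17
  [6] ##. => .  t=0,i=3
  [5] #.# => .  t=0,i=8
  [4] #.. => #  t=0,i=4
  [3] .## => #  t=0,i=2
  [2] .#. => .  t=0,i=7
  [1] ..# => .  t=0,i=1
  [0] ... => .  t=0,i=0
  bits 00011000 = 24

24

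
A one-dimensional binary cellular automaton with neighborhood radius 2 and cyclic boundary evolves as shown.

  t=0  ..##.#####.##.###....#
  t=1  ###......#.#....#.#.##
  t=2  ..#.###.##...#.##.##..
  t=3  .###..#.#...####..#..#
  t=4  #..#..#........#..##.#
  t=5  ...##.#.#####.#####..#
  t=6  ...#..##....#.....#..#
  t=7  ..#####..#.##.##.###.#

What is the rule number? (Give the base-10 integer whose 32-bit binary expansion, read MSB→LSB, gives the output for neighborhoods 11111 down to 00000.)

  ##### -> .   bit 31 = 0  t=0,i=7
  ####. -> .   bit 30 = 0  t=0,i=8
  ###.# -> #   bit 29 = 1  t=0,i=9
  ###.. -> #   bit 28 = 1  t=0,i=16
  ##.## -> .   bit 27 = 0  t=0,i=4
  ##.#. -> .   bit 26 = 0  t=5,i=5
  ##..# -> .   bit 25 = 0  t=3,i=4
  ##... -> .   bit 24 = 0  t=0,i=17
  #.### -> .   bit 23 = 0  t=0,i=5
  #.##. -> #   bit 22 = 1  t=0,i=11
  #.#.# -> #   bit 21 = 1  t=1,i=18
  #.#.. -> .   bit 20 = 0  t=1,i=11
  #..## -> #   bit 19 = 1  t=0,i=1
  #..#. -> .   bit 18 = 0  t=3,i=5
  #...# -> .   bit 17 = 0  t=2,i=11
  #.... -> #   bit 16 = 1  t=0,i=18
  .#### -> .   bit 15 = 0  t=0,i=6
  .###. -> .   bit 14 = 0  t=0,i=15
  .##.# -> .   bit 13 = 0  t=0,i=3
  .##.. -> .   bit 12 = 0  t=2,i=9
  .#.## -> #   bit 11 = 1  t=1,i=19
  .#.#. -> .   bit 10 = 0  t=1,i=10
  .#..# -> #   bit 9 = 1  t=0,i=0
  .#... -> .   bit 8 = 0  t=1,i=12
  ..### -> .   bit 7 = 0  t=3,i=12
  ..##. -> #   bit 6 = 1  t=0,i=2
  ..#.# -> #   bit 5 = 1  t=1,i=9
  ..#.. -> #   bit 4 = 1  t=0,i=21
  ...## -> .   bit 3 = 0  t=3,i=11
  ...#. -> #   bit 2 = 1  t=0,i=20
  ....# -> .   bit 1 = 0  t=0,i=19
  ..... -> #   bit 0 = 1  t=1,i=5
  bits 00110000011010010000101001110101 = 812190325

812190325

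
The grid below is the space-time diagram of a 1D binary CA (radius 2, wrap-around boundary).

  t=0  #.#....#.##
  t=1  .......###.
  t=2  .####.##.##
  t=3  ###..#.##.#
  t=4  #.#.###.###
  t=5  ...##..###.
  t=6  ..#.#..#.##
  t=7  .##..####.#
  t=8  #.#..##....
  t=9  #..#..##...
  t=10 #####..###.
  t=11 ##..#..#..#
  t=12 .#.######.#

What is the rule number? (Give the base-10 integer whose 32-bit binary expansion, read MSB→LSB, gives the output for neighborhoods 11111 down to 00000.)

  #####|.  b31=0 t=10,i=2
  ####.|.  b30=0 t=2,i=3
  ###.#|.  b29=0 t=0,i=0
  ###..|#  b28=1 t=1,i=9
  ##.##|#  b27=1 t=2,i=0
  ##.#.|.  b26=0 t=0,i=1
  ##..#|.  b25=0 t=3,i=3
  ##...|#  b24=1 t=1,i=10
  #.###|#  b23=1 t=0,i=9
  #.##.|.  b22=0 t=2,i=6
  #.#.#|.  b21=0 t=4,i=2
  #.#..|.  b20=0 t=0,i=2
  #..##|.  b19=0 t=5,i=6
  #..#.|#  b18=1 t=3,i=4
  #...#|#  b17=1 t=9,i=9
  #....|.  b16=0 t=0,i=4
  .####|#  b15=1 t=2,i=2
  .###.|.  b14=0 t=0,i=10
  .##.#|#  b13=1 t=2,i=7
  .##..|#  b12=1 t=5,i=4
  .#.##|#  b11=1 t=0,i=8
  .#.#.|.  b10=0 t=6,i=3
  .#..#|#  b9=1 t=6,i=5
  .#...|.  b8=0 t=0,i=3
  ..###|#  b7=1 t=1,i=7
  ..##.|.  b6=0 t=5,i=3
  ..#.#|#  b5=1 t=0,i=7
  ..#..|#  b4=1 t=9,i=0
  ...##|#  b3=1 t=1,i=6
  ...#.|.  b2=0 t=0,i=6
  ....#|.  b1=0 t=0,i=5
  .....|#  b0=1 t=1,i=1
  bits 00011001100001101011101010111001 = 428260025

428260025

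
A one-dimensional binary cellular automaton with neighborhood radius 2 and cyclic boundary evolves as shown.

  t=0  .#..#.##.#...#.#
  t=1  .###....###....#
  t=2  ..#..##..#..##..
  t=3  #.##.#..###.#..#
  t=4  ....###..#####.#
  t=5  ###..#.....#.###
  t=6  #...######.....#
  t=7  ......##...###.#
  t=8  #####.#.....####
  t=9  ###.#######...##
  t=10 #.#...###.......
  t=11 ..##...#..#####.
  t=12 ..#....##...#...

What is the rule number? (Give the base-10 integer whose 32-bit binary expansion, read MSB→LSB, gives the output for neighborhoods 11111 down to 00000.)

2754954067

  #####|#  b31=1 t=4,i=11
  ####.|.  b30=0 t=4,i=12
  ###.#|#  b29=1 t=3,i=10
  ###..|.  b28=0 t=1,i=3
  ##.##|.  b27=0 t=3,i=1
  ##.#.|#  b26=1 t=0,i=8
  ##..#|.  b25=0 t=2,i=7
  ##...|.  b24=0 t=1,i=4
  #.###|.  b23=0 t=1,i=1
  #.##.|.  b22=0 t=0,i=6
  #.#.#|#  b21=1 t=0,i=15
  #.#..|#  b20=1 t=0,i=1
  #..##|.  b19=0 t=2,i=4
  #..#.|#  b18=1 t=0,i=3
  #...#|.  b17=0 t=0,i=11
  #....|#  b16=1 t=1,i=5
  .####|.  b15=0 t=4,i=10
  .###.|#  b14=1 t=1,i=2
  .##.#|.  b13=0 t=0,i=7
  .##..|.  b12=0 t=2,i=6
  .#.##|.  b11=0 t=0,i=5
  .#.#.|.  b10=0 t=0,i=0
  .#..#|#  b9=1 t=0,i=2
  .#...|#  b8=1 t=0,i=10
  ..###|.  b7=0 t=1,i=8
  ..##.|#  b6=1 t=2,i=5
  ..#.#|.  b5=0 t=0,i=4
  ..#..|#  b4=1 t=2,i=2
  ...##|.  b3=0 t=1,i=7
  ...#.|.  b2=0 t=0,i=12
  ....#|#  b1=1 t=1,i=6
  .....|#  b0=1 t=5,i=8
  bits 10100100001101010100001101010011 = 2754954067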